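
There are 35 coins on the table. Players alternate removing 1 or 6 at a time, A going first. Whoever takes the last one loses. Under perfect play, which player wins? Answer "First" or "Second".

W/L table (W = player to move can force a win):
i:   0  1  2  3  4  5  6  7  8  9 10 11 12 13 14 15 16 17 18 19 20 21 22 23 24 25 26 27 28 29 30 31 32 33 34 35
     W  L  W  L  W  L  W  W  L  W  L  W  L  W  W  L  W  L  W  L  W  W  L  W  L  W  L  W  W  L  W  L  W  L  W  W
Position 35 is W, so the first player wins.

First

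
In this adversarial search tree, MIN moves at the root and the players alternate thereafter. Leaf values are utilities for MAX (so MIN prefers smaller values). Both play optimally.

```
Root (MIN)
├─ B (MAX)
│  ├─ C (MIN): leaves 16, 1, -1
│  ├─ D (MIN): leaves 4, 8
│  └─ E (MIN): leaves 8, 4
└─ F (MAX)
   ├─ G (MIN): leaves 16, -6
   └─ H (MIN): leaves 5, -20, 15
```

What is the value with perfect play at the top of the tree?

C (MIN): min(16, 1, -1) = -1
D (MIN): min(4, 8) = 4
E (MIN): min(8, 4) = 4
B (MAX): max(-1, 4, 4) = 4
G (MIN): min(16, -6) = -6
H (MIN): min(5, -20, 15) = -20
F (MAX): max(-6, -20) = -6
Root (MIN): min(4, -6) = -6

-6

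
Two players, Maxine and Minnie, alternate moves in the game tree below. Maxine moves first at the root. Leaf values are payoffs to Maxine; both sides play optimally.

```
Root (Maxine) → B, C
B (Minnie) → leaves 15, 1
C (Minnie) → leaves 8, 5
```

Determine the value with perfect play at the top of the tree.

B (Minnie): min(15, 1) = 1
C (Minnie): min(8, 5) = 5
Root (Maxine): max(1, 5) = 5

5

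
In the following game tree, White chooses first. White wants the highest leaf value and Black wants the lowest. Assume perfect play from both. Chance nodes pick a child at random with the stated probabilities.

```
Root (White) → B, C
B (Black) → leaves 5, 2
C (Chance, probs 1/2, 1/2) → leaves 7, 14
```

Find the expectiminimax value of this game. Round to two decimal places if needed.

B (Black): min(5, 2) = 2
C (Chance): 1/2·7 + 1/2·14 = 10.5
Root (White): max(2, 10.5) = 10.5

10.5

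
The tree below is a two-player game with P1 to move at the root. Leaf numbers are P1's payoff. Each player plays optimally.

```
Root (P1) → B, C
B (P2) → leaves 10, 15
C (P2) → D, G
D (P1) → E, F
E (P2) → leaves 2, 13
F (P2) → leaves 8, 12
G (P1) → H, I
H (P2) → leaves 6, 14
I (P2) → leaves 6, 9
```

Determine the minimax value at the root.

10

B (P2): min(10, 15) = 10
E (P2): min(2, 13) = 2
F (P2): min(8, 12) = 8
D (P1): max(2, 8) = 8
H (P2): min(6, 14) = 6
I (P2): min(6, 9) = 6
G (P1): max(6, 6) = 6
C (P2): min(8, 6) = 6
Root (P1): max(10, 6) = 10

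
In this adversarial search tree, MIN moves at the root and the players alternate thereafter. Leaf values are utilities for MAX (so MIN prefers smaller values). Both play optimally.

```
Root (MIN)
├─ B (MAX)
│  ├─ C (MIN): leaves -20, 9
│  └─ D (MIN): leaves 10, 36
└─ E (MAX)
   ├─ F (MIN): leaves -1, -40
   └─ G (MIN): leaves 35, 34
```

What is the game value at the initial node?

C (MIN): min(-20, 9) = -20
D (MIN): min(10, 36) = 10
B (MAX): max(-20, 10) = 10
F (MIN): min(-1, -40) = -40
G (MIN): min(35, 34) = 34
E (MAX): max(-40, 34) = 34
Root (MIN): min(10, 34) = 10

10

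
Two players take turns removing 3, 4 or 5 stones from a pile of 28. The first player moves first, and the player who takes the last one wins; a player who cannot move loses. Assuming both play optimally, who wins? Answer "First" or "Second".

First

W/L table (W = player to move can force a win):
i:   0  1  2  3  4  5  6  7  8  9 10 11 12 13 14 15 16 17 18 19 20 21 22 23 24 25 26 27 28
     L  L  L  W  W  W  W  W  L  L  L  W  W  W  W  W  L  L  L  W  W  W  W  W  L  L  L  W  W
Position 28 is W, so the first player wins.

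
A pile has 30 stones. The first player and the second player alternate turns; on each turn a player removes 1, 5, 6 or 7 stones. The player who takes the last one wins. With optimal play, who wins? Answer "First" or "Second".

Mark each pile size as W (mover wins) or L (mover loses):
i:   0  1  2  3  4  5  6  7  8  9 10 11 12 13 14 15 16 17 18 19 20 21 22 23 24 25 26 27 28 29 30
     L  W  L  W  L  W  W  W  W  W  W  W  L  W  L  W  L  W  W  W  W  W  W  W  L  W  L  W  L  W  W
Position 30 is W, so the first player wins.

First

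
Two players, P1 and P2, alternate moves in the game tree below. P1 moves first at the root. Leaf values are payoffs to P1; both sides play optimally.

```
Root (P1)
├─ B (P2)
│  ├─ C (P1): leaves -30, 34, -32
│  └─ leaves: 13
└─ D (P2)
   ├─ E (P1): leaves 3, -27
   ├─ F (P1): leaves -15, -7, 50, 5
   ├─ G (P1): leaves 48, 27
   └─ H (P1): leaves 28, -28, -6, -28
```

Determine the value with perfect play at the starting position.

C (P1): max(-30, 34, -32) = 34
B (P2): min(34, 13) = 13
E (P1): max(3, -27) = 3
F (P1): max(-15, -7, 50, 5) = 50
G (P1): max(48, 27) = 48
H (P1): max(28, -28, -6, -28) = 28
D (P2): min(3, 50, 48, 28) = 3
Root (P1): max(13, 3) = 13

13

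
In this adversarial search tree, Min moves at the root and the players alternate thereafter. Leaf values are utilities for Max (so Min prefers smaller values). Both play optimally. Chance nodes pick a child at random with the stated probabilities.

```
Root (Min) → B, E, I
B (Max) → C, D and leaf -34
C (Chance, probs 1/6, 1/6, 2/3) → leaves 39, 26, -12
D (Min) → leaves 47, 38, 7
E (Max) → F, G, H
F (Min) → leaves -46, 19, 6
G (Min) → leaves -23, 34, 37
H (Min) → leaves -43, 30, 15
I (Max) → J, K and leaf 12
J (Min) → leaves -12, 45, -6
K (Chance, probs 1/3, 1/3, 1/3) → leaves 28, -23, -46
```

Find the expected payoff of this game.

C (Chance): 1/6·39 + 1/6·26 + 2/3·-12 = 2.83
D (Min): min(47, 38, 7) = 7
B (Max): max(2.83, 7, -34) = 7
F (Min): min(-46, 19, 6) = -46
G (Min): min(-23, 34, 37) = -23
H (Min): min(-43, 30, 15) = -43
E (Max): max(-46, -23, -43) = -23
J (Min): min(-12, 45, -6) = -12
K (Chance): 1/3·28 + 1/3·-23 + 1/3·-46 = -13.67
I (Max): max(-12, -13.67, 12) = 12
Root (Min): min(7, -23, 12) = -23

-23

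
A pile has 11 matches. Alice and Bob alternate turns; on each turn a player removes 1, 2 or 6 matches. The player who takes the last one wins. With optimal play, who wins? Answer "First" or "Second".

First

Mark each pile size as W (mover wins) or L (mover loses):
i:   0  1  2  3  4  5  6  7  8  9 10 11
     L  W  W  L  W  W  W  L  W  W  L  W
Position 11 is W, so the first player wins.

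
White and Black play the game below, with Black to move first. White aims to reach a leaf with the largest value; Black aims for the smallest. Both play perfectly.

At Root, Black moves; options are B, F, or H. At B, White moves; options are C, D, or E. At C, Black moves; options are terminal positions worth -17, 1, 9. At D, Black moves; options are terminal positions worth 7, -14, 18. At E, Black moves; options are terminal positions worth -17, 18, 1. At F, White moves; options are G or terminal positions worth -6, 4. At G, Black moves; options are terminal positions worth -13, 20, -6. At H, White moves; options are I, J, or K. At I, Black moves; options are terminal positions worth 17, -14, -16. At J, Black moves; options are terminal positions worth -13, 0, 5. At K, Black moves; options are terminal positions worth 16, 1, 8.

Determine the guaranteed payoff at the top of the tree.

-14

C (Black): min(-17, 1, 9) = -17
D (Black): min(7, -14, 18) = -14
E (Black): min(-17, 18, 1) = -17
B (White): max(-17, -14, -17) = -14
G (Black): min(-13, 20, -6) = -13
F (White): max(-13, -6, 4) = 4
I (Black): min(17, -14, -16) = -16
J (Black): min(-13, 0, 5) = -13
K (Black): min(16, 1, 8) = 1
H (White): max(-16, -13, 1) = 1
Root (Black): min(-14, 4, 1) = -14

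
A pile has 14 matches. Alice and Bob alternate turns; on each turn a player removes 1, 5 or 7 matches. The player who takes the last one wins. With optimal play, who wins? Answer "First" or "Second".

Compute winning (W) and losing (L) positions by backward induction:
i:   0  1  2  3  4  5  6  7  8  9 10 11 12 13 14
     L  W  L  W  L  W  L  W  L  W  L  W  L  W  L
Position 14 is L, so the second player wins.

Second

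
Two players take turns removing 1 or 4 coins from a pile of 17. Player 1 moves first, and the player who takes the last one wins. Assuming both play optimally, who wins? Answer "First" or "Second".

Mark each pile size as W (mover wins) or L (mover loses):
i:   0  1  2  3  4  5  6  7  8  9 10 11 12 13 14 15 16 17
     L  W  L  W  W  L  W  L  W  W  L  W  L  W  W  L  W  L
Position 17 is L, so the second player wins.

Second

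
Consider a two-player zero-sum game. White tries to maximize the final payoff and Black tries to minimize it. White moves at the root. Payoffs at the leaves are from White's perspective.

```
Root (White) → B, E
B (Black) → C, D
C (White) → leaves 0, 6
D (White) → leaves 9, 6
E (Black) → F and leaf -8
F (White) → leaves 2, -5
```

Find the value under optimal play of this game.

6

C (White): max(0, 6) = 6
D (White): max(9, 6) = 9
B (Black): min(6, 9) = 6
F (White): max(2, -5) = 2
E (Black): min(2, -8) = -8
Root (White): max(6, -8) = 6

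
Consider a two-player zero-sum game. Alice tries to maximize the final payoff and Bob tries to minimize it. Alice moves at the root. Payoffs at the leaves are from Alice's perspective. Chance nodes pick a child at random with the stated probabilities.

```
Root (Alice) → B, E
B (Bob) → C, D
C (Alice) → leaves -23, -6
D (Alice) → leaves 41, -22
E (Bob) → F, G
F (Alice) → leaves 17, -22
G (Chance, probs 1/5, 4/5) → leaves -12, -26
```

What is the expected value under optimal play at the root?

C (Alice): max(-23, -6) = -6
D (Alice): max(41, -22) = 41
B (Bob): min(-6, 41) = -6
F (Alice): max(17, -22) = 17
G (Chance): 1/5·-12 + 4/5·-26 = -23.2
E (Bob): min(17, -23.2) = -23.2
Root (Alice): max(-6, -23.2) = -6

-6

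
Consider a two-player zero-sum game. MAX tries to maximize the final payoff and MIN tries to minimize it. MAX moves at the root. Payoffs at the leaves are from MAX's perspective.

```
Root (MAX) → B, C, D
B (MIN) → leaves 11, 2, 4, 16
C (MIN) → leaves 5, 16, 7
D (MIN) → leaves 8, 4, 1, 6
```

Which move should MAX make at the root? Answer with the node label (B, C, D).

B (MIN): min(11, 2, 4, 16) = 2
C (MIN): min(5, 16, 7) = 5
D (MIN): min(8, 4, 1, 6) = 1
Root (MAX): max(2, 5, 1) = 5
MAX picks the child with the highest value: C (value 5).

C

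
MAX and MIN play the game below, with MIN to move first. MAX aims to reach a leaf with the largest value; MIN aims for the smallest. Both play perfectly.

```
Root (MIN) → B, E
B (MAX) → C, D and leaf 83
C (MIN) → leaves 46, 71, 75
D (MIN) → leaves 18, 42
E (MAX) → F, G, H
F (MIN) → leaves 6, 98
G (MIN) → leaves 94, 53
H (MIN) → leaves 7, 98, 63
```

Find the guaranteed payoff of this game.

C (MIN): min(46, 71, 75) = 46
D (MIN): min(18, 42) = 18
B (MAX): max(46, 18, 83) = 83
F (MIN): min(6, 98) = 6
G (MIN): min(94, 53) = 53
H (MIN): min(7, 98, 63) = 7
E (MAX): max(6, 53, 7) = 53
Root (MIN): min(83, 53) = 53

53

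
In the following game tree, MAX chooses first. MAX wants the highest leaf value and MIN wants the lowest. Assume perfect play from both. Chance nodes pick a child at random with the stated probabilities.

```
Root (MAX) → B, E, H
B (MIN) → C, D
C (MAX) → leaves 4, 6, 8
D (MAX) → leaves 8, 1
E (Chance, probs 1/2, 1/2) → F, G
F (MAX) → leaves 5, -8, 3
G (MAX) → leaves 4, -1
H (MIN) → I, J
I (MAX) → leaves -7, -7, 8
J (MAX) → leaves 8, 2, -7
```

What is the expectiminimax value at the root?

8

C (MAX): max(4, 6, 8) = 8
D (MAX): max(8, 1) = 8
B (MIN): min(8, 8) = 8
F (MAX): max(5, -8, 3) = 5
G (MAX): max(4, -1) = 4
E (Chance): 1/2·5 + 1/2·4 = 4.5
I (MAX): max(-7, -7, 8) = 8
J (MAX): max(8, 2, -7) = 8
H (MIN): min(8, 8) = 8
Root (MAX): max(8, 4.5, 8) = 8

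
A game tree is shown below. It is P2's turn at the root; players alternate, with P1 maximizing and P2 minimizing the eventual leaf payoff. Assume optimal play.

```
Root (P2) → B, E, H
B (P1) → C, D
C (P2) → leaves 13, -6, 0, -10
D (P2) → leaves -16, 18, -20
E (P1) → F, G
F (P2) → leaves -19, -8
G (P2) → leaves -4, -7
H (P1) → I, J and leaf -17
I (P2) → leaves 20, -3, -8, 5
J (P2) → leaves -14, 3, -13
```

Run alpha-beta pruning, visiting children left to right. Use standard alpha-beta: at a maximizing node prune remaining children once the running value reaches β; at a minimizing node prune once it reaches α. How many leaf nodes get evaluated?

C [α=-∞,β=+∞]: v=-10
D [α=-10,β=+∞]: v=-16 after child 1 ≤ α → α-cutoff, skip 2
B [α=-∞,β=+∞]: v=-10
F [α=-∞,β=-10]: v=-19
G [α=-19,β=-10]: v=-7
E [α=-∞,β=-10]: v=-7
I [α=-∞,β=-10]: v=-8
H [α=-∞,β=-10]: v=-8 after child 1 ≥ β → β-cutoff, skip 2
Root [α=-∞,β=+∞]: v=-10
Leaves evaluated: 13 of 19.

13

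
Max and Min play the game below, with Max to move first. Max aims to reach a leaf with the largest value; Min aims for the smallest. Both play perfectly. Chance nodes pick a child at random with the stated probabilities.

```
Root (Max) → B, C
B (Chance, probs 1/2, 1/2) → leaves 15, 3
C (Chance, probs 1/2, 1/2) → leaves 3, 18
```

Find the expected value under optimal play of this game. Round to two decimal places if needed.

B (Chance): 1/2·15 + 1/2·3 = 9
C (Chance): 1/2·3 + 1/2·18 = 10.5
Root (Max): max(9, 10.5) = 10.5

10.5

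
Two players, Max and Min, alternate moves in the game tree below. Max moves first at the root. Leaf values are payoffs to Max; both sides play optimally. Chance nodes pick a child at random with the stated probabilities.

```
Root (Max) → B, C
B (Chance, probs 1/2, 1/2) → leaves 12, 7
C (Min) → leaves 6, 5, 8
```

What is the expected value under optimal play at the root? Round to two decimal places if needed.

9.5

B (Chance): 1/2·12 + 1/2·7 = 9.5
C (Min): min(6, 5, 8) = 5
Root (Max): max(9.5, 5) = 9.5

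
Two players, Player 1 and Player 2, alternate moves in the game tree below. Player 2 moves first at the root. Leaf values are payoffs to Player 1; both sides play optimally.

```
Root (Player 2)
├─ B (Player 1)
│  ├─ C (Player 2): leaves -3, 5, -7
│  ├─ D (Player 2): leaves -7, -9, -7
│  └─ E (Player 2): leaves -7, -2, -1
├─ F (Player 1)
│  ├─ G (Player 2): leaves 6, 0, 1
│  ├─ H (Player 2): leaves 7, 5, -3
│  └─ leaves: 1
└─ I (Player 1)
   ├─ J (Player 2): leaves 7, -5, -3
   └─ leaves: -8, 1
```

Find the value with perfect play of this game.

C (Player 2): min(-3, 5, -7) = -7
D (Player 2): min(-7, -9, -7) = -9
E (Player 2): min(-7, -2, -1) = -7
B (Player 1): max(-7, -9, -7) = -7
G (Player 2): min(6, 0, 1) = 0
H (Player 2): min(7, 5, -3) = -3
F (Player 1): max(0, -3, 1) = 1
J (Player 2): min(7, -5, -3) = -5
I (Player 1): max(-5, -8, 1) = 1
Root (Player 2): min(-7, 1, 1) = -7

-7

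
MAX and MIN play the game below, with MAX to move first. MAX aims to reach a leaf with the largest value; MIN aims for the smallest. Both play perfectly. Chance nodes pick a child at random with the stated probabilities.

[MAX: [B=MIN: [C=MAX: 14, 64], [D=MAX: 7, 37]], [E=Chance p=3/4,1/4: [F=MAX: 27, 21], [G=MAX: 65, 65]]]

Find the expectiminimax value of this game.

C (MAX): max(14, 64) = 64
D (MAX): max(7, 37) = 37
B (MIN): min(64, 37) = 37
F (MAX): max(27, 21) = 27
G (MAX): max(65, 65) = 65
E (Chance): 3/4·27 + 1/4·65 = 36.5
Root (MAX): max(37, 36.5) = 37

37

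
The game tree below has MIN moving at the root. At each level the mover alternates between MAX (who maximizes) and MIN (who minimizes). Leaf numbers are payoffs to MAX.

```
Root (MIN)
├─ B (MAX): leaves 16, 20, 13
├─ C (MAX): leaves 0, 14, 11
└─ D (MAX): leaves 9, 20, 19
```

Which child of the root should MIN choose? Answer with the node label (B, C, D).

B (MAX): max(16, 20, 13) = 20
C (MAX): max(0, 14, 11) = 14
D (MAX): max(9, 20, 19) = 20
Root (MIN): min(20, 14, 20) = 14
MIN picks the child with the lowest value: C (value 14).

C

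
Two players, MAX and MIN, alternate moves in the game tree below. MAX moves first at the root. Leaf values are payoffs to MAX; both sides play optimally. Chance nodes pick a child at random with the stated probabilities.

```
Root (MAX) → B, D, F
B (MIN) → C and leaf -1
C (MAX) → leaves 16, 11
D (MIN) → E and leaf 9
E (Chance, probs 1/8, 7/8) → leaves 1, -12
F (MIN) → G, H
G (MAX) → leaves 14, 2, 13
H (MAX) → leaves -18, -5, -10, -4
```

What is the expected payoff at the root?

-1

C (MAX): max(16, 11) = 16
B (MIN): min(16, -1) = -1
E (Chance): 1/8·1 + 7/8·-12 = -10.38
D (MIN): min(-10.38, 9) = -10.38
G (MAX): max(14, 2, 13) = 14
H (MAX): max(-18, -5, -10, -4) = -4
F (MIN): min(14, -4) = -4
Root (MAX): max(-1, -10.38, -4) = -1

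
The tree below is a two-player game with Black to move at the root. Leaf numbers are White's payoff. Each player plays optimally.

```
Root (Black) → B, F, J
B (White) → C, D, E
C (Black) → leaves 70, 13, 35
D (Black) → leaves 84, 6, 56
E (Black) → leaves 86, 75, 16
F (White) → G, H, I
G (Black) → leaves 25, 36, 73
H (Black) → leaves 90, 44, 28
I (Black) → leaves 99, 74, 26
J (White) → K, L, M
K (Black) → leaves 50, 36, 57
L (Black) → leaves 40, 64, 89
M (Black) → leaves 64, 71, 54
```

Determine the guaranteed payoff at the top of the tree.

C (Black): min(70, 13, 35) = 13
D (Black): min(84, 6, 56) = 6
E (Black): min(86, 75, 16) = 16
B (White): max(13, 6, 16) = 16
G (Black): min(25, 36, 73) = 25
H (Black): min(90, 44, 28) = 28
I (Black): min(99, 74, 26) = 26
F (White): max(25, 28, 26) = 28
K (Black): min(50, 36, 57) = 36
L (Black): min(40, 64, 89) = 40
M (Black): min(64, 71, 54) = 54
J (White): max(36, 40, 54) = 54
Root (Black): min(16, 28, 54) = 16

16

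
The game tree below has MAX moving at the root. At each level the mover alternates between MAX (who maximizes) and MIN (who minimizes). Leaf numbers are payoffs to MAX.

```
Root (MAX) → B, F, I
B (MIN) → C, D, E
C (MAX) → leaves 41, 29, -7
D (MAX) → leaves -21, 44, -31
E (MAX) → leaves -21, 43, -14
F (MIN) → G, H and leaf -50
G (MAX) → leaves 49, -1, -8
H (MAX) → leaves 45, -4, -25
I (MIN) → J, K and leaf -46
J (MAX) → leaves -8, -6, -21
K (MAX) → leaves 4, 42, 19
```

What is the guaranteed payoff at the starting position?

C (MAX): max(41, 29, -7) = 41
D (MAX): max(-21, 44, -31) = 44
E (MAX): max(-21, 43, -14) = 43
B (MIN): min(41, 44, 43) = 41
G (MAX): max(49, -1, -8) = 49
H (MAX): max(45, -4, -25) = 45
F (MIN): min(49, 45, -50) = -50
J (MAX): max(-8, -6, -21) = -6
K (MAX): max(4, 42, 19) = 42
I (MIN): min(-6, 42, -46) = -46
Root (MAX): max(41, -50, -46) = 41

41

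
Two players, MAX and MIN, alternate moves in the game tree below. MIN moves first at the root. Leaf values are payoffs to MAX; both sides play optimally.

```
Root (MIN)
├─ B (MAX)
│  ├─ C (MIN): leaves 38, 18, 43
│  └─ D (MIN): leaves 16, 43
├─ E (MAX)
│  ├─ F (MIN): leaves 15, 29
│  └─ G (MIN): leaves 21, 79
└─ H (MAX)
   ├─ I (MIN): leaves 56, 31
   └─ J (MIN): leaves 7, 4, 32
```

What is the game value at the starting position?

18

C (MIN): min(38, 18, 43) = 18
D (MIN): min(16, 43) = 16
B (MAX): max(18, 16) = 18
F (MIN): min(15, 29) = 15
G (MIN): min(21, 79) = 21
E (MAX): max(15, 21) = 21
I (MIN): min(56, 31) = 31
J (MIN): min(7, 4, 32) = 4
H (MAX): max(31, 4) = 31
Root (MIN): min(18, 21, 31) = 18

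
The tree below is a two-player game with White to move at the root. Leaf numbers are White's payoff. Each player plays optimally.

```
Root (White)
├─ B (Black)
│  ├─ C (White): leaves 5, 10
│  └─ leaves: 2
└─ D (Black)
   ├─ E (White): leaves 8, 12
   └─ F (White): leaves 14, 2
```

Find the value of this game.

12

C (White): max(5, 10) = 10
B (Black): min(10, 2) = 2
E (White): max(8, 12) = 12
F (White): max(14, 2) = 14
D (Black): min(12, 14) = 12
Root (White): max(2, 12) = 12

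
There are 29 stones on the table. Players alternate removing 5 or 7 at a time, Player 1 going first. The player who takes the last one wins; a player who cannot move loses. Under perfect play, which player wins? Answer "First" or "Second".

i:   0  1  2  3  4  5  6  7  8  9 10 11 12 13 14 15 16 17 18 19 20 21 22 23 24 25 26 27 28 29
     L  L  L  L  L  W  W  W  W  W  W  W  L  L  L  L  L  W  W  W  W  W  W  W  L  L  L  L  L  W
Position 29 is W, so the first player wins.

First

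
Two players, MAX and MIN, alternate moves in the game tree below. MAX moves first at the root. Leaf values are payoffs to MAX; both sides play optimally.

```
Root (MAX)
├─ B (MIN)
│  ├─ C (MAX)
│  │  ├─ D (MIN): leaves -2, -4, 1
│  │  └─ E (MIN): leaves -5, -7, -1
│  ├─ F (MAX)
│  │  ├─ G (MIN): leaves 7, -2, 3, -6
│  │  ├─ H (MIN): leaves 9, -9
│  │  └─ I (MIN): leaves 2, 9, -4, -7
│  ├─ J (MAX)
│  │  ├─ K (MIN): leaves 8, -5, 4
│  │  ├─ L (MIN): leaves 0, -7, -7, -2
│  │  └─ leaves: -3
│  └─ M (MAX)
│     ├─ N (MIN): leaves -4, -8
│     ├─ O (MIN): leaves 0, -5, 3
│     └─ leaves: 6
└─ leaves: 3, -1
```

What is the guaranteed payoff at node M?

N: min(-4, -8) = -8
O: min(0, -5, 3) = -5
M: max(-8, -5, 6) = 6

6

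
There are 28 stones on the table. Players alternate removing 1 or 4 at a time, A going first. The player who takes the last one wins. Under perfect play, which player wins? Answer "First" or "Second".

Positions where the player to move wins (W) vs loses (L):
i:   0  1  2  3  4  5  6  7  8  9 10 11 12 13 14 15 16 17 18 19 20 21 22 23 24 25 26 27 28
     L  W  L  W  W  L  W  L  W  W  L  W  L  W  W  L  W  L  W  W  L  W  L  W  W  L  W  L  W
Position 28 is W, so the first player wins.

First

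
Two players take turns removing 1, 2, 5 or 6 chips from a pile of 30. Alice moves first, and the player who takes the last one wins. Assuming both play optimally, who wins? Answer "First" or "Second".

i:   0  1  2  3  4  5  6  7  8  9 10 11 12 13 14 15 16 17 18 19 20 21 22 23 24 25 26 27 28 29 30
     L  W  W  L  W  W  W  L  W  W  L  W  W  W  L  W  W  L  W  W  W  L  W  W  L  W  W  W  L  W  W
Position 30 is W, so the first player wins.

First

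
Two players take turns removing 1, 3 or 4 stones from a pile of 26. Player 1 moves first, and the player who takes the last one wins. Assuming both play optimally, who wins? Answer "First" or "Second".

i:   0  1  2  3  4  5  6  7  8  9 10 11 12 13 14 15 16 17 18 19 20 21 22 23 24 25 26
     L  W  L  W  W  W  W  L  W  L  W  W  W  W  L  W  L  W  W  W  W  L  W  L  W  W  W
Position 26 is W, so the first player wins.

First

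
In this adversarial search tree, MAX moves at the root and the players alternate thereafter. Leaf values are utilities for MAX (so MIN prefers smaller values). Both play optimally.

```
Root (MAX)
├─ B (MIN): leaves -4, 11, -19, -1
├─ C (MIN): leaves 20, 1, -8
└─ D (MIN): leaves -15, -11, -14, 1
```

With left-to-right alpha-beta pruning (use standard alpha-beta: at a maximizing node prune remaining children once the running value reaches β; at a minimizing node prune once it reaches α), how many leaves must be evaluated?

8

B [α=-∞,β=+∞]: v=-19
C [α=-19,β=+∞]: v=-8
D [α=-8,β=+∞]: v=-15 after child 1 ≤ α → α-cutoff, skip 3
Root [α=-∞,β=+∞]: v=-8
Leaves evaluated: 8 of 11.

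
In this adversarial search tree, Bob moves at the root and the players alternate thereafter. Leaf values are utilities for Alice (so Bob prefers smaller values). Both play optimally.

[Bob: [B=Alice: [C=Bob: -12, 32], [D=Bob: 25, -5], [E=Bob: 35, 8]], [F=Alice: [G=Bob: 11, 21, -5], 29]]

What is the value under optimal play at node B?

C: min(-12, 32) = -12
D: min(25, -5) = -5
E: min(35, 8) = 8
B: max(-12, -5, 8) = 8

8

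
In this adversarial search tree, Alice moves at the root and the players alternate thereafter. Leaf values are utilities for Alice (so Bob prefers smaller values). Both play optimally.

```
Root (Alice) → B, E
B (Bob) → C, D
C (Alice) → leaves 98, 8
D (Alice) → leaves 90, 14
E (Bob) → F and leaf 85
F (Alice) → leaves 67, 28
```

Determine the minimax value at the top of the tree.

90

C (Alice): max(98, 8) = 98
D (Alice): max(90, 14) = 90
B (Bob): min(98, 90) = 90
F (Alice): max(67, 28) = 67
E (Bob): min(67, 85) = 67
Root (Alice): max(90, 67) = 90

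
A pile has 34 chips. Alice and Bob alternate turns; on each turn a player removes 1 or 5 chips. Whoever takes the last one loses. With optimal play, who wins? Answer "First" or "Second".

W/L table (W = player to move can force a win):
i:   0  1  2  3  4  5  6  7  8  9 10 11 12 13 14 15 16 17 18 19 20 21 22 23 24 25 26 27 28 29 30 31 32 33 34
     W  L  W  L  W  L  W  L  W  L  W  L  W  L  W  L  W  L  W  L  W  L  W  L  W  L  W  L  W  L  W  L  W  L  W
Position 34 is W, so the first player wins.

First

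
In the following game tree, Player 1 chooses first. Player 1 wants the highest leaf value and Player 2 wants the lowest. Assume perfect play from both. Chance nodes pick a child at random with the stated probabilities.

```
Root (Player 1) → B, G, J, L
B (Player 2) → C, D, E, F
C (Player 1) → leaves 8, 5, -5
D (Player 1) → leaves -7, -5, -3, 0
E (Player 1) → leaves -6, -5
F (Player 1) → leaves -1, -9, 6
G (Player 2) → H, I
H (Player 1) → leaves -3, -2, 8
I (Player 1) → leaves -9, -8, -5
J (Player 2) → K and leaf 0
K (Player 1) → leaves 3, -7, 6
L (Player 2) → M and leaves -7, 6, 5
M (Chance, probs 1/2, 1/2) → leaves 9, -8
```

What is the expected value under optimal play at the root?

0

C (Player 1): max(8, 5, -5) = 8
D (Player 1): max(-7, -5, -3, 0) = 0
E (Player 1): max(-6, -5) = -5
F (Player 1): max(-1, -9, 6) = 6
B (Player 2): min(8, 0, -5, 6) = -5
H (Player 1): max(-3, -2, 8) = 8
I (Player 1): max(-9, -8, -5) = -5
G (Player 2): min(8, -5) = -5
K (Player 1): max(3, -7, 6) = 6
J (Player 2): min(6, 0) = 0
M (Chance): 1/2·9 + 1/2·-8 = 0.5
L (Player 2): min(0.5, -7, 6, 5) = -7
Root (Player 1): max(-5, -5, 0, -7) = 0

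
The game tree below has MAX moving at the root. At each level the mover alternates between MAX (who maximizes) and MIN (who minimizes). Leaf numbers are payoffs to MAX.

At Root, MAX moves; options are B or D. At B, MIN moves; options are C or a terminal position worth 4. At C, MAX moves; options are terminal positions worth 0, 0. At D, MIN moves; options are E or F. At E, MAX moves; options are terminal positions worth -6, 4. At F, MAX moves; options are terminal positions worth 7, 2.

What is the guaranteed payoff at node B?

0

C: max(0, 0) = 0
B: min(0, 4) = 0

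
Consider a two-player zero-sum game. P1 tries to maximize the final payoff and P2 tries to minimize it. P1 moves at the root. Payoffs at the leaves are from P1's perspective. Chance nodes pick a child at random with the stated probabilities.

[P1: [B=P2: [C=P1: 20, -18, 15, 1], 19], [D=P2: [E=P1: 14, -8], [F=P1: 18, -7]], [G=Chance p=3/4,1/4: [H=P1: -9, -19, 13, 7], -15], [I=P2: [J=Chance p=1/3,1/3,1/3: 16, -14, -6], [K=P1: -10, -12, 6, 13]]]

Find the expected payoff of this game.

C (P1): max(20, -18, 15, 1) = 20
B (P2): min(20, 19) = 19
E (P1): max(14, -8) = 14
F (P1): max(18, -7) = 18
D (P2): min(14, 18) = 14
H (P1): max(-9, -19, 13, 7) = 13
G (Chance): 3/4·13 + 1/4·-15 = 6
J (Chance): 1/3·16 + 1/3·-14 + 1/3·-6 = -1.33
K (P1): max(-10, -12, 6, 13) = 13
I (P2): min(-1.33, 13) = -1.33
Root (P1): max(19, 14, 6, -1.33) = 19

19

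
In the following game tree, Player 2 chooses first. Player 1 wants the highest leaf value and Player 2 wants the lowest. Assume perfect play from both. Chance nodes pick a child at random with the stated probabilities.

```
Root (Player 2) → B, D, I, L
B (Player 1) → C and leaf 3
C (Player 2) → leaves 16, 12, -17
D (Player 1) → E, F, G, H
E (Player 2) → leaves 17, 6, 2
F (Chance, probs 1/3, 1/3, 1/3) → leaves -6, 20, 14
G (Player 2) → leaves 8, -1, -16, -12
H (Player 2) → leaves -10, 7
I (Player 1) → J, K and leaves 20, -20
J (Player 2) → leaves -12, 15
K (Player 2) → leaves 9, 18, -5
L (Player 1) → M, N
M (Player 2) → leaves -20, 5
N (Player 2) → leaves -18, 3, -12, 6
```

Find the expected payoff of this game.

-18

C (Player 2): min(16, 12, -17) = -17
B (Player 1): max(-17, 3) = 3
E (Player 2): min(17, 6, 2) = 2
F (Chance): 1/3·-6 + 1/3·20 + 1/3·14 = 9.33
G (Player 2): min(8, -1, -16, -12) = -16
H (Player 2): min(-10, 7) = -10
D (Player 1): max(2, 9.33, -16, -10) = 9.33
J (Player 2): min(-12, 15) = -12
K (Player 2): min(9, 18, -5) = -5
I (Player 1): max(-12, -5, 20, -20) = 20
M (Player 2): min(-20, 5) = -20
N (Player 2): min(-18, 3, -12, 6) = -18
L (Player 1): max(-20, -18) = -18
Root (Player 2): min(3, 9.33, 20, -18) = -18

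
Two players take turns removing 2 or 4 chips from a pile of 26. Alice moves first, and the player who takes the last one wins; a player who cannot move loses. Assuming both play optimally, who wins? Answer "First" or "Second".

First

W/L table (W = player to move can force a win):
i:   0  1  2  3  4  5  6  7  8  9 10 11 12 13 14 15 16 17 18 19 20 21 22 23 24 25 26
     L  L  W  W  W  W  L  L  W  W  W  W  L  L  W  W  W  W  L  L  W  W  W  W  L  L  W
Position 26 is W, so the first player wins.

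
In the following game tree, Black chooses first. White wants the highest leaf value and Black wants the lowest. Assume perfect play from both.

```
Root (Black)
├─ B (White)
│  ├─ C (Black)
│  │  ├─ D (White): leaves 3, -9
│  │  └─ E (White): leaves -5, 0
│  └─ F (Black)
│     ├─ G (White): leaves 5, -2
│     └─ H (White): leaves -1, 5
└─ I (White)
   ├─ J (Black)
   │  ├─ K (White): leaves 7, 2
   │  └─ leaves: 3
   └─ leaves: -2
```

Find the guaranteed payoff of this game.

3

D (White): max(3, -9) = 3
E (White): max(-5, 0) = 0
C (Black): min(3, 0) = 0
G (White): max(5, -2) = 5
H (White): max(-1, 5) = 5
F (Black): min(5, 5) = 5
B (White): max(0, 5) = 5
K (White): max(7, 2) = 7
J (Black): min(7, 3) = 3
I (White): max(3, -2) = 3
Root (Black): min(5, 3) = 3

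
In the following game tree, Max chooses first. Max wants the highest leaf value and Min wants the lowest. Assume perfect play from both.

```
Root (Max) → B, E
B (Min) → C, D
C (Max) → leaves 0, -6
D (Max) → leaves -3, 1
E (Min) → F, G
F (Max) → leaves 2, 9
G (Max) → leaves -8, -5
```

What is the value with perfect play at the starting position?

0

C (Max): max(0, -6) = 0
D (Max): max(-3, 1) = 1
B (Min): min(0, 1) = 0
F (Max): max(2, 9) = 9
G (Max): max(-8, -5) = -5
E (Min): min(9, -5) = -5
Root (Max): max(0, -5) = 0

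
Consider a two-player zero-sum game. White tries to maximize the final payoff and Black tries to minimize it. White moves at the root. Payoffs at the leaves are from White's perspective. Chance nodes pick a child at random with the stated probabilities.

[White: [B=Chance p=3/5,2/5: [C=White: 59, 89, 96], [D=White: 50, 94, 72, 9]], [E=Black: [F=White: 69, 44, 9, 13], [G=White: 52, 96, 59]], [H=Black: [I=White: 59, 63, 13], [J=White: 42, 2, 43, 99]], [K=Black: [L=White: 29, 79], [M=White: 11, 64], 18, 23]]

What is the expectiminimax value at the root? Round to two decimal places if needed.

C (White): max(59, 89, 96) = 96
D (White): max(50, 94, 72, 9) = 94
B (Chance): 3/5·96 + 2/5·94 = 95.2
F (White): max(69, 44, 9, 13) = 69
G (White): max(52, 96, 59) = 96
E (Black): min(69, 96) = 69
I (White): max(59, 63, 13) = 63
J (White): max(42, 2, 43, 99) = 99
H (Black): min(63, 99) = 63
L (White): max(29, 79) = 79
M (White): max(11, 64) = 64
K (Black): min(79, 64, 18, 23) = 18
Root (White): max(95.2, 69, 63, 18) = 95.2

95.2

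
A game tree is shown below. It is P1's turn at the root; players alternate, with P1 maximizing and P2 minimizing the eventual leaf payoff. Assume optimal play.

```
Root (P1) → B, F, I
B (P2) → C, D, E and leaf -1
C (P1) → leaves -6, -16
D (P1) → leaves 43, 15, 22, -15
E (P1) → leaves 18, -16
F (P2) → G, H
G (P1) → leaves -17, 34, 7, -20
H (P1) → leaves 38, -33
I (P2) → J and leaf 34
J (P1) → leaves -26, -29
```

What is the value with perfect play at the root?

C (P1): max(-6, -16) = -6
D (P1): max(43, 15, 22, -15) = 43
E (P1): max(18, -16) = 18
B (P2): min(-6, 43, 18, -1) = -6
G (P1): max(-17, 34, 7, -20) = 34
H (P1): max(38, -33) = 38
F (P2): min(34, 38) = 34
J (P1): max(-26, -29) = -26
I (P2): min(-26, 34) = -26
Root (P1): max(-6, 34, -26) = 34

34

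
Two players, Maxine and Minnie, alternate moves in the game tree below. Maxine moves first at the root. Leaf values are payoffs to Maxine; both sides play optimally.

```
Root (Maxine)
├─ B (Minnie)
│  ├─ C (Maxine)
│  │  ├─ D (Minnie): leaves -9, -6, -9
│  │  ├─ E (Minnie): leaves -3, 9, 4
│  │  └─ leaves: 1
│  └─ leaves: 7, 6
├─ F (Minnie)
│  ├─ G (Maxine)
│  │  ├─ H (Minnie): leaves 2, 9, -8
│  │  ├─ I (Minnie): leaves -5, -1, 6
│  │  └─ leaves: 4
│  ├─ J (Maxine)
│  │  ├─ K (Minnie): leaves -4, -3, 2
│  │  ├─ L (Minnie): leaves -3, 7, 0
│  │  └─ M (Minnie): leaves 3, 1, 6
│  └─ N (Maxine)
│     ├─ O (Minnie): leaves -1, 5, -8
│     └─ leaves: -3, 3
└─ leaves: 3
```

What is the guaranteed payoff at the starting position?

3

D (Minnie): min(-9, -6, -9) = -9
E (Minnie): min(-3, 9, 4) = -3
C (Maxine): max(-9, -3, 1) = 1
B (Minnie): min(1, 7, 6) = 1
H (Minnie): min(2, 9, -8) = -8
I (Minnie): min(-5, -1, 6) = -5
G (Maxine): max(-8, -5, 4) = 4
K (Minnie): min(-4, -3, 2) = -4
L (Minnie): min(-3, 7, 0) = -3
M (Minnie): min(3, 1, 6) = 1
J (Maxine): max(-4, -3, 1) = 1
O (Minnie): min(-1, 5, -8) = -8
N (Maxine): max(-8, -3, 3) = 3
F (Minnie): min(4, 1, 3) = 1
Root (Maxine): max(1, 1, 3) = 3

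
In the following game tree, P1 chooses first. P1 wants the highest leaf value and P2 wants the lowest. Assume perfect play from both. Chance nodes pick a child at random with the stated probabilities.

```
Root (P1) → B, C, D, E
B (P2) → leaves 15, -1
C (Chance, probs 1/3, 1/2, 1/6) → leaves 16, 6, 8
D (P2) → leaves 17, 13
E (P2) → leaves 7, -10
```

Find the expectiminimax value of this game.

B (P2): min(15, -1) = -1
C (Chance): 1/3·16 + 1/2·6 + 1/6·8 = 9.67
D (P2): min(17, 13) = 13
E (P2): min(7, -10) = -10
Root (P1): max(-1, 9.67, 13, -10) = 13

13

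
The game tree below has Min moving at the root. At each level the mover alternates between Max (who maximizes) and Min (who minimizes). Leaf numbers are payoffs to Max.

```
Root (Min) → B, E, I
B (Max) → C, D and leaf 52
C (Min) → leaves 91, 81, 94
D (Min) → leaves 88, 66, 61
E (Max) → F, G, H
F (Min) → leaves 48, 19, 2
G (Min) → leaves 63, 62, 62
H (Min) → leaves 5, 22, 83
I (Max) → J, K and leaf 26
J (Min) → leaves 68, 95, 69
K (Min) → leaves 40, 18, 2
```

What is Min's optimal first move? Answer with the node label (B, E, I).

E

C (Min): min(91, 81, 94) = 81
D (Min): min(88, 66, 61) = 61
B (Max): max(81, 61, 52) = 81
F (Min): min(48, 19, 2) = 2
G (Min): min(63, 62, 62) = 62
H (Min): min(5, 22, 83) = 5
E (Max): max(2, 62, 5) = 62
J (Min): min(68, 95, 69) = 68
K (Min): min(40, 18, 2) = 2
I (Max): max(68, 2, 26) = 68
Root (Min): min(81, 62, 68) = 62
Min picks the child with the lowest value: E (value 62).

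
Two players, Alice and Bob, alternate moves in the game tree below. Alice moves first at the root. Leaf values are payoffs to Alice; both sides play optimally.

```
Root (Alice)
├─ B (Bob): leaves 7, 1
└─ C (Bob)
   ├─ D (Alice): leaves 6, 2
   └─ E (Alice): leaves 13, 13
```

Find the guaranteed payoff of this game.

B (Bob): min(7, 1) = 1
D (Alice): max(6, 2) = 6
E (Alice): max(13, 13) = 13
C (Bob): min(6, 13) = 6
Root (Alice): max(1, 6) = 6

6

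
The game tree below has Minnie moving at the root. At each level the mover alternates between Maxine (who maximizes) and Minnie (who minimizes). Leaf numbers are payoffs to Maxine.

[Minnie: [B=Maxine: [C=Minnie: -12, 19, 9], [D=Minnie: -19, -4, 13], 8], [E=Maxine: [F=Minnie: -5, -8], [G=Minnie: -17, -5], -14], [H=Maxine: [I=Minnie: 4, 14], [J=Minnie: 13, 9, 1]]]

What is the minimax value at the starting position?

C (Minnie): min(-12, 19, 9) = -12
D (Minnie): min(-19, -4, 13) = -19
B (Maxine): max(-12, -19, 8) = 8
F (Minnie): min(-5, -8) = -8
G (Minnie): min(-17, -5) = -17
E (Maxine): max(-8, -17, -14) = -8
I (Minnie): min(4, 14) = 4
J (Minnie): min(13, 9, 1) = 1
H (Maxine): max(4, 1) = 4
Root (Minnie): min(8, -8, 4) = -8

-8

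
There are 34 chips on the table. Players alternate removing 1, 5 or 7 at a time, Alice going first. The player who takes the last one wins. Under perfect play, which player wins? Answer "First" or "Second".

Second

i:   0  1  2  3  4  5  6  7  8  9 10 11 12 13 14 15 16 17 18 19 20 21 22 23 24 25 26 27 28 29 30 31 32 33 34
     L  W  L  W  L  W  L  W  L  W  L  W  L  W  L  W  L  W  L  W  L  W  L  W  L  W  L  W  L  W  L  W  L  W  L
Position 34 is L, so the second player wins.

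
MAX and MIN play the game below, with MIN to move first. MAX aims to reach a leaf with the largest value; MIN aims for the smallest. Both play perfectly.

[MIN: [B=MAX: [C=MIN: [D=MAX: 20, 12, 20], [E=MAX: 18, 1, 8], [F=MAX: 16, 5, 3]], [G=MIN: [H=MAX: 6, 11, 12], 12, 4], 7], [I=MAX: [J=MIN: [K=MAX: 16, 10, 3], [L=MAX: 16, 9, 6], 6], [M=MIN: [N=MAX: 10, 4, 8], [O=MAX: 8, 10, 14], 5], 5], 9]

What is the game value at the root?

D (MAX): max(20, 12, 20) = 20
E (MAX): max(18, 1, 8) = 18
F (MAX): max(16, 5, 3) = 16
C (MIN): min(20, 18, 16) = 16
H (MAX): max(6, 11, 12) = 12
G (MIN): min(12, 12, 4) = 4
B (MAX): max(16, 4, 7) = 16
K (MAX): max(16, 10, 3) = 16
L (MAX): max(16, 9, 6) = 16
J (MIN): min(16, 16, 6) = 6
N (MAX): max(10, 4, 8) = 10
O (MAX): max(8, 10, 14) = 14
M (MIN): min(10, 14, 5) = 5
I (MAX): max(6, 5, 5) = 6
Root (MIN): min(16, 6, 9) = 6

6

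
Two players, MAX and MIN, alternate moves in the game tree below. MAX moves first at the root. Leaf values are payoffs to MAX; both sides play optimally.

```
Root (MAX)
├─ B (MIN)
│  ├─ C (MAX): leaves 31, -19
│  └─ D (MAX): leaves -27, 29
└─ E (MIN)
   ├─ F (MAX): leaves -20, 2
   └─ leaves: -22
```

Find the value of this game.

C (MAX): max(31, -19) = 31
D (MAX): max(-27, 29) = 29
B (MIN): min(31, 29) = 29
F (MAX): max(-20, 2) = 2
E (MIN): min(2, -22) = -22
Root (MAX): max(29, -22) = 29

29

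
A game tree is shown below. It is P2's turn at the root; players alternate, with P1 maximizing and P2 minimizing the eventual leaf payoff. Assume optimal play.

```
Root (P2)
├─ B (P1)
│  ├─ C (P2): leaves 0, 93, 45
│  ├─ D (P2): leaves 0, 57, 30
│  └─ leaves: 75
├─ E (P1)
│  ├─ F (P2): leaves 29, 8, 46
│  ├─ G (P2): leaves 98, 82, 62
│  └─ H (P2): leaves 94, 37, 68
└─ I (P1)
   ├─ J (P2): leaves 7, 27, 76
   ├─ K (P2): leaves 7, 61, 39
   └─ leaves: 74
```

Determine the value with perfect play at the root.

C (P2): min(0, 93, 45) = 0
D (P2): min(0, 57, 30) = 0
B (P1): max(0, 0, 75) = 75
F (P2): min(29, 8, 46) = 8
G (P2): min(98, 82, 62) = 62
H (P2): min(94, 37, 68) = 37
E (P1): max(8, 62, 37) = 62
J (P2): min(7, 27, 76) = 7
K (P2): min(7, 61, 39) = 7
I (P1): max(7, 7, 74) = 74
Root (P2): min(75, 62, 74) = 62

62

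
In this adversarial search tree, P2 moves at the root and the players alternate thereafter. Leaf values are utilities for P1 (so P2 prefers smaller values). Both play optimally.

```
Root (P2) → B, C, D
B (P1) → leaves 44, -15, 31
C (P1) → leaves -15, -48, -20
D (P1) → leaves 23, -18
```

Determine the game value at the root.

B (P1): max(44, -15, 31) = 44
C (P1): max(-15, -48, -20) = -15
D (P1): max(23, -18) = 23
Root (P2): min(44, -15, 23) = -15

-15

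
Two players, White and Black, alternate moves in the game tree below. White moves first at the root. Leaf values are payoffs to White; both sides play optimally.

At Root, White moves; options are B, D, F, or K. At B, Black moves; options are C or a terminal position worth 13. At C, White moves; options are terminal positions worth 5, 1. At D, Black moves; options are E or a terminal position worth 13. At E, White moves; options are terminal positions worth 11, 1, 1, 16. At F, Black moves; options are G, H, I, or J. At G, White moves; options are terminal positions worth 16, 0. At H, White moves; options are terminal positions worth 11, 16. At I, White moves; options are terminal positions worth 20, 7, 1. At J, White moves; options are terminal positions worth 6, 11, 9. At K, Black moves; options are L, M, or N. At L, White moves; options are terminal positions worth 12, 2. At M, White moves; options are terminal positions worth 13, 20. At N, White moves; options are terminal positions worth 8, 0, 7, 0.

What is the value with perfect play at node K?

8

L: max(12, 2) = 12
M: max(13, 20) = 20
N: max(8, 0, 7, 0) = 8
K: min(12, 20, 8) = 8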